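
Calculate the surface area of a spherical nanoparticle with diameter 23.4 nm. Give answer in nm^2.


Radius r = 23.4/2 = 11.7 nm
Surface area SA = 4 * pi * r^2
SA = 4 * pi * (11.7)^2
SA = 1720.21 nm^2

1720.21


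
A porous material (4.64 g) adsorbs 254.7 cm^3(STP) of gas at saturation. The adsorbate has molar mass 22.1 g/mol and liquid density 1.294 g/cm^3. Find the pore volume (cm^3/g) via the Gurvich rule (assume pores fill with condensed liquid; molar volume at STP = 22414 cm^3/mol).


Moles adsorbed n = V_ads / 22414 = 254.7 / 22414 = 1.136343e-02 mol
Liquid volume V_liq = n * M / rho_liq = 1.136343e-02 * 22.1 / 1.294 = 0.19407 cm^3
Specific pore volume V_pore = V_liq / m_sample = 0.19407 / 4.64
V_pore = 0.0418 cm^3/g

0.0418


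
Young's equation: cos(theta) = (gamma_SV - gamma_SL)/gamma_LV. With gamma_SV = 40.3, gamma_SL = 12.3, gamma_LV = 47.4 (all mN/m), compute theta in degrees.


cos(theta) = (gamma_SV - gamma_SL) / gamma_LV
cos(theta) = (40.3 - 12.3) / 47.4
cos(theta) = 0.590717
theta = arccos(0.590717) = 53.79 degrees

53.79


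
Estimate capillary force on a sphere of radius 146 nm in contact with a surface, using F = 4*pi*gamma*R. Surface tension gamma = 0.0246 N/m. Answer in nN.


Convert radius: R = 146 nm = 1.46e-07 m
F = 4 * pi * gamma * R
F = 4 * pi * 0.0246 * 1.46e-07
F = 4.51334e-08 N = 45.1334 nN

45.1334


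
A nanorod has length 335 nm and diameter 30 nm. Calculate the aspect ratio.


Aspect ratio AR = length / diameter
AR = 335 / 30
AR = 11.17

11.17


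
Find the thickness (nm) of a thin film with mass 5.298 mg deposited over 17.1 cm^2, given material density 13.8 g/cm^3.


Convert: m = 5.298 mg = 5.2980e-06 kg, A = 17.1 cm^2 = 1.7100e-03 m^2, rho = 13.8 g/cm^3 = 13800 kg/m^3
t = m / (A * rho)
t = 5.2980e-06 / (1.7100e-03 * 13800)
t = 2.2451e-07 m = 224.5 nm

224.5


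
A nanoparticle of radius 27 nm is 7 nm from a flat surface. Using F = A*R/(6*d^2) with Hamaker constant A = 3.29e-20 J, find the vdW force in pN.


Convert to SI: R = 27 nm = 2.7e-08 m, d = 7 nm = 7e-09 m
F = A * R / (6 * d^2)
F = 3.29e-20 * 2.7e-08 / (6 * (7e-09)^2)
F = 3.02143e-12 N = 3.021 pN

3.021


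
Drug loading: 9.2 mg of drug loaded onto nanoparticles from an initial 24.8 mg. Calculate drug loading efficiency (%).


Drug loading efficiency = (drug loaded / drug initial) * 100
DLE = 9.2 / 24.8 * 100
DLE = 0.371 * 100
DLE = 37.1%

37.1


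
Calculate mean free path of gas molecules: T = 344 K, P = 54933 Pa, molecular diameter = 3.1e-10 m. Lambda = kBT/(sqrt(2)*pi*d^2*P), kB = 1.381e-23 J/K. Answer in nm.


Mean free path: lambda = kB*T / (sqrt(2) * pi * d^2 * P)
lambda = 1.381e-23 * 344 / (sqrt(2) * pi * (3.1e-10)^2 * 54933)
lambda = 2.02549e-07 m
lambda = 202.55 nm

202.55


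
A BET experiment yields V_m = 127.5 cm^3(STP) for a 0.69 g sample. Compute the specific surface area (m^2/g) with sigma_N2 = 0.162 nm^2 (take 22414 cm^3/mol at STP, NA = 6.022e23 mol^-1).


Number of moles in monolayer = V_m / 22414 = 127.5 / 22414 = 0.00568841
Number of molecules = moles * NA = 0.00568841 * 6.022e23
SA = molecules * sigma / mass
SA = (127.5 / 22414) * 6.022e23 * 0.162e-18 / 0.69
SA = 804.3 m^2/g

804.3


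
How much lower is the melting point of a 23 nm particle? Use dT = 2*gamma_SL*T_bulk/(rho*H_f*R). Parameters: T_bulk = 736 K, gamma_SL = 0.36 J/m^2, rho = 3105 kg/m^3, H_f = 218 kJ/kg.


Radius R = 23/2 = 11.5 nm = 1.15e-08 m
Convert H_f = 218 kJ/kg = 218000 J/kg
dT = 2 * gamma_SL * T_bulk / (rho * H_f * R)
dT = 2 * 0.36 * 736 / (3105 * 218000 * 1.15e-08)
dT = 68.1 K

68.1


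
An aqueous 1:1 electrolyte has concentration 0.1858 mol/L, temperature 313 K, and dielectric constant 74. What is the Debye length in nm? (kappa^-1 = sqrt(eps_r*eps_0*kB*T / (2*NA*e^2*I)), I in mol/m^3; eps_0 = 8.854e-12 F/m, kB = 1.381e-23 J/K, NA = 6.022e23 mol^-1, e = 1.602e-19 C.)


Ionic strength I = 0.1858 * 1^2 * 1000 = 185.8 mol/m^3
kappa^-1 = sqrt(74 * 8.854e-12 * 1.381e-23 * 313 / (2 * 6.022e23 * (1.602e-19)^2 * 185.8))
kappa^-1 = 0.702 nm

0.702


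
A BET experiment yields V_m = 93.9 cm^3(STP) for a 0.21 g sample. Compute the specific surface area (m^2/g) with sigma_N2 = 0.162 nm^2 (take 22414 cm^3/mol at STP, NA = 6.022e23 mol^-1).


Number of moles in monolayer = V_m / 22414 = 93.9 / 22414 = 0.00418935
Number of molecules = moles * NA = 0.00418935 * 6.022e23
SA = molecules * sigma / mass
SA = (93.9 / 22414) * 6.022e23 * 0.162e-18 / 0.21
SA = 1946.2 m^2/g

1946.2


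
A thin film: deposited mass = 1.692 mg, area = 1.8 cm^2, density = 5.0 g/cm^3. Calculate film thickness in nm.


Convert: m = 1.692 mg = 1.6920e-06 kg, A = 1.8 cm^2 = 1.8000e-04 m^2, rho = 5.0 g/cm^3 = 5000 kg/m^3
t = m / (A * rho)
t = 1.6920e-06 / (1.8000e-04 * 5000)
t = 1.8800e-06 m = 1880.0 nm

1880.0


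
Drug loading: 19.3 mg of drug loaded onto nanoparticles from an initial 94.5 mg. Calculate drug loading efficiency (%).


Drug loading efficiency = (drug loaded / drug initial) * 100
DLE = 19.3 / 94.5 * 100
DLE = 0.2042 * 100
DLE = 20.42%

20.42


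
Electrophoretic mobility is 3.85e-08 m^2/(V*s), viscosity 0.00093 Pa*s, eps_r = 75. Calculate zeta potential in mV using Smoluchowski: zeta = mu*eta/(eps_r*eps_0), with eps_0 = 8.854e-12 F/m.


Smoluchowski equation: zeta = mu * eta / (eps_r * eps_0)
zeta = 3.85e-08 * 0.00093 / (75 * 8.854e-12)
zeta = 0.053919 V = 53.92 mV

53.92


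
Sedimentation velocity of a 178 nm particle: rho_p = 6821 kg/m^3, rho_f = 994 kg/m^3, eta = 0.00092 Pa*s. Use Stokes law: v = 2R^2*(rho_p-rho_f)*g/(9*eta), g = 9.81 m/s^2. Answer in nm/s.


Radius R = 178/2 nm = 8.9e-08 m
Density difference = 6821 - 994 = 5827 kg/m^3
v = 2 * R^2 * (rho_p - rho_f) * g / (9 * eta)
v = 2 * (8.9e-08)^2 * 5827 * 9.81 / (9 * 0.00092)
v = 1.09369e-07 m/s = 109.3689 nm/s

109.3689


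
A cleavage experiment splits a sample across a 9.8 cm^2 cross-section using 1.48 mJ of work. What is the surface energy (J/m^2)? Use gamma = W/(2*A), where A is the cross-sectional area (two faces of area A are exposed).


Convert: A = 9.8 cm^2 = 0.00098 m^2, W = 1.48 mJ = 0.00148 J
Cleaving exposes two faces of area A, so total new surface = 2*A and gamma = W / (2*A)
gamma = 0.00148 / (2 * 0.00098)
gamma = 0.755 J/m^2

0.755


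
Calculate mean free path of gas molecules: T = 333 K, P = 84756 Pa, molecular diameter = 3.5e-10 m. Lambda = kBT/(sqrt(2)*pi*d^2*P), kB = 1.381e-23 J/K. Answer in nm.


Mean free path: lambda = kB*T / (sqrt(2) * pi * d^2 * P)
lambda = 1.381e-23 * 333 / (sqrt(2) * pi * (3.5e-10)^2 * 84756)
lambda = 9.96934e-08 m
lambda = 99.69 nm

99.69


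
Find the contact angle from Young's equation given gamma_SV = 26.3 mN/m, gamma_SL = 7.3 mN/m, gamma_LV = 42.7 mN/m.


cos(theta) = (gamma_SV - gamma_SL) / gamma_LV
cos(theta) = (26.3 - 7.3) / 42.7
cos(theta) = 0.444965
theta = arccos(0.444965) = 63.58 degrees

63.58


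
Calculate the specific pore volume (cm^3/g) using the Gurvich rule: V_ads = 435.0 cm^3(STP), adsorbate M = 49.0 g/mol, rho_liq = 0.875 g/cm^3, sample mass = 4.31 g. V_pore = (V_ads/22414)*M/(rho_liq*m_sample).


Moles adsorbed n = V_ads / 22414 = 435.0 / 22414 = 1.940751e-02 mol
Liquid volume V_liq = n * M / rho_liq = 1.940751e-02 * 49.0 / 0.875 = 1.08682 cm^3
Specific pore volume V_pore = V_liq / m_sample = 1.08682 / 4.31
V_pore = 0.2522 cm^3/g

0.2522


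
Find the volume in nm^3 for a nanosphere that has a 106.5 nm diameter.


Radius r = 106.5/2 = 53.25 nm
Volume V = (4/3) * pi * r^3
V = (4/3) * pi * (53.25)^3
V = 632480.94 nm^3

632480.94


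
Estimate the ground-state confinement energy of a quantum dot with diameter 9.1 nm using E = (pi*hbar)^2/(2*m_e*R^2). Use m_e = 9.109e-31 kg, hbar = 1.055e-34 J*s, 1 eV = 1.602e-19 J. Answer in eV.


Radius R = 9.1/2 = 4.55 nm = 4.55e-09 m
E = (pi * 1.055e-34)^2 / (2 * 9.109e-31 * (4.55e-09)^2)
E(J) = 2.9126e-21
E = E(J) / 1.602e-19 = 0.0182 eV

0.0182


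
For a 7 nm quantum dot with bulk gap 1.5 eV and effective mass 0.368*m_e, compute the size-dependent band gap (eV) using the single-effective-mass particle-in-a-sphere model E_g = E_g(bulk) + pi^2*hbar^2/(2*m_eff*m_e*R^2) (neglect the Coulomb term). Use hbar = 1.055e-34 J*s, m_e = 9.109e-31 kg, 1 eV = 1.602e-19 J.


Radius R = 7/2 nm = 3.5e-09 m
Confinement energy dE = pi^2 * hbar^2 / (2 * m_eff * m_e * R^2)
dE = pi^2 * (1.055e-34)^2 / (2 * 0.368 * 9.109e-31 * (3.5e-09)^2) J, divided by 1.602e-19 J/eV
dE = 0.0835 eV
Total band gap = E_g(bulk) + dE = 1.5 + 0.0835 = 1.5835 eV

1.5835


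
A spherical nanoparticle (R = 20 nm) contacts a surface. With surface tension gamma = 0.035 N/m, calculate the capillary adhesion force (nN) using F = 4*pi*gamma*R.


Convert radius: R = 20 nm = 2e-08 m
F = 4 * pi * gamma * R
F = 4 * pi * 0.035 * 2e-08
F = 8.79646e-09 N = 8.7965 nN

8.7965


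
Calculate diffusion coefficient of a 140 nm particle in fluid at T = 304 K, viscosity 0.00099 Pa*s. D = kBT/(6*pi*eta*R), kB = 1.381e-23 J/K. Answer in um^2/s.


Radius R = 140/2 = 70 nm = 7e-08 m
D = kB*T / (6*pi*eta*R)
D = 1.381e-23 * 304 / (6 * pi * 0.00099 * 7e-08)
D = 3.2139e-12 m^2/s = 3.214 um^2/s

3.214


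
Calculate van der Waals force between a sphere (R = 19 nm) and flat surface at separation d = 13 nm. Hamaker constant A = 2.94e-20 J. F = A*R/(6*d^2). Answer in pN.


Convert to SI: R = 19 nm = 1.9e-08 m, d = 13 nm = 1.3e-08 m
F = A * R / (6 * d^2)
F = 2.94e-20 * 1.9e-08 / (6 * (1.3e-08)^2)
F = 5.50888e-13 N = 0.551 pN

0.551


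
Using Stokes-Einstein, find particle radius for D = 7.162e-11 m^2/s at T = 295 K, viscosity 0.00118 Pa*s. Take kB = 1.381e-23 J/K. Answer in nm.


Stokes-Einstein: R = kB*T / (6*pi*eta*D)
R = 1.381e-23 * 295 / (6 * pi * 0.00118 * 7.162e-11)
R = 2.5574e-09 m = 2.56 nm

2.56


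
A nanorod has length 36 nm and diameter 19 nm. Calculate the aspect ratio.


Aspect ratio AR = length / diameter
AR = 36 / 19
AR = 1.89

1.89


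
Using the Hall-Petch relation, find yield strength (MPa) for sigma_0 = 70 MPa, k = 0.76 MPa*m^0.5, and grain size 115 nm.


d = 115 nm = 1.15e-07 m
sqrt(d) = 0.0003391165
Hall-Petch contribution = k / sqrt(d) = 0.76 / 0.0003391165 = 2241.1 MPa
sigma = sigma_0 + k/sqrt(d) = 70 + 2241.1 = 2311.1 MPa

2311.1


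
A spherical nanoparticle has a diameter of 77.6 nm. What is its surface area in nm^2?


Radius r = 77.6/2 = 38.8 nm
Surface area SA = 4 * pi * r^2
SA = 4 * pi * (38.8)^2
SA = 18917.92 nm^2

18917.92


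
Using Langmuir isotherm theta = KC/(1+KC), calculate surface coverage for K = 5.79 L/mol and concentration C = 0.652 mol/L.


Langmuir isotherm: theta = K*C / (1 + K*C)
K*C = 5.79 * 0.652 = 3.77508
theta = 3.77508 / (1 + 3.77508) = 3.77508 / 4.77508
theta = 0.7906

0.7906


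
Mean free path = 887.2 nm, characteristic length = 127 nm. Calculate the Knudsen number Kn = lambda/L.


Knudsen number Kn = lambda / L
Kn = 887.2 / 127
Kn = 6.9858

6.9858


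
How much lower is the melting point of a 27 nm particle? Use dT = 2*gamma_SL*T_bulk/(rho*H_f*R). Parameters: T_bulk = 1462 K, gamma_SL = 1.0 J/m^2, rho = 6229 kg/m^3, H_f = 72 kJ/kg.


Radius R = 27/2 = 13.5 nm = 1.35e-08 m
Convert H_f = 72 kJ/kg = 72000 J/kg
dT = 2 * gamma_SL * T_bulk / (rho * H_f * R)
dT = 2 * 1.0 * 1462 / (6229 * 72000 * 1.35e-08)
dT = 482.9 K

482.9


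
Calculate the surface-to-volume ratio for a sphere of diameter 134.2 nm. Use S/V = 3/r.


Radius r = 134.2/2 = 67.1 nm
S/V = 3 / r = 3 / 67.1
S/V = 0.0447 nm^-1

0.0447


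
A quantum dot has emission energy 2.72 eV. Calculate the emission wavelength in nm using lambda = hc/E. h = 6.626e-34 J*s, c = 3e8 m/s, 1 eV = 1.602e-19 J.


Convert energy: E = 2.72 eV = 2.72 * 1.602e-19 = 4.35744e-19 J
lambda = h*c / E = 6.626e-34 * 3e8 / 4.35744e-19
lambda = 4.56185e-07 m = 456.2 nm

456.2


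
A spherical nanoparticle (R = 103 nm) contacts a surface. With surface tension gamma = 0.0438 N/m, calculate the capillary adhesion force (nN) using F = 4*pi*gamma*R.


Convert radius: R = 103 nm = 1.03e-07 m
F = 4 * pi * gamma * R
F = 4 * pi * 0.0438 * 1.03e-07
F = 5.66919e-08 N = 56.6919 nN

56.6919


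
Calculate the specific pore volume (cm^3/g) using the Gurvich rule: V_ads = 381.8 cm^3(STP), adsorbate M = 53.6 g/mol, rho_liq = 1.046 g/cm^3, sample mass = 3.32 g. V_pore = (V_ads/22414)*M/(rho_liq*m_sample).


Moles adsorbed n = V_ads / 22414 = 381.8 / 22414 = 1.703400e-02 mol
Liquid volume V_liq = n * M / rho_liq = 1.703400e-02 * 53.6 / 1.046 = 0.87287 cm^3
Specific pore volume V_pore = V_liq / m_sample = 0.87287 / 3.32
V_pore = 0.2629 cm^3/g

0.2629


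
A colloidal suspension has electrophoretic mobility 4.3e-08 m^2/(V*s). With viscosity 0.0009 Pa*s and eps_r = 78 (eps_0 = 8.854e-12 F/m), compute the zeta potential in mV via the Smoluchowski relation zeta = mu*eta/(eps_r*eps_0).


Smoluchowski equation: zeta = mu * eta / (eps_r * eps_0)
zeta = 4.3e-08 * 0.0009 / (78 * 8.854e-12)
zeta = 0.056037 V = 56.04 mV

56.04


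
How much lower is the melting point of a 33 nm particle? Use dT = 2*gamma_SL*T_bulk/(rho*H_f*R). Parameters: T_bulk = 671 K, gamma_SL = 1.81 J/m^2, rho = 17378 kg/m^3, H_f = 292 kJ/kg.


Radius R = 33/2 = 16.5 nm = 1.65e-08 m
Convert H_f = 292 kJ/kg = 292000 J/kg
dT = 2 * gamma_SL * T_bulk / (rho * H_f * R)
dT = 2 * 1.81 * 671 / (17378 * 292000 * 1.65e-08)
dT = 29.0 K

29.0


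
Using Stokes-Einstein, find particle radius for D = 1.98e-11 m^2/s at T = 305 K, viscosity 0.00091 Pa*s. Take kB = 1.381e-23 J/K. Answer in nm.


Stokes-Einstein: R = kB*T / (6*pi*eta*D)
R = 1.381e-23 * 305 / (6 * pi * 0.00091 * 1.98e-11)
R = 1.24018e-08 m = 12.4 nm

12.4


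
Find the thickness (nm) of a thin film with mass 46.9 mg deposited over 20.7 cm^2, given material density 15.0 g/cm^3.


Convert: m = 46.9 mg = 4.6900e-05 kg, A = 20.7 cm^2 = 2.0700e-03 m^2, rho = 15.0 g/cm^3 = 15000 kg/m^3
t = m / (A * rho)
t = 4.6900e-05 / (2.0700e-03 * 15000)
t = 1.5105e-06 m = 1510.5 nm

1510.5


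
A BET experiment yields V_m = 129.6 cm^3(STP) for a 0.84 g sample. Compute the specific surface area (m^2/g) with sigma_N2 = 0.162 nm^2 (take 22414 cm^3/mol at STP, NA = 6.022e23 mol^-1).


Number of moles in monolayer = V_m / 22414 = 129.6 / 22414 = 0.0057821
Number of molecules = moles * NA = 0.0057821 * 6.022e23
SA = molecules * sigma / mass
SA = (129.6 / 22414) * 6.022e23 * 0.162e-18 / 0.84
SA = 671.5 m^2/g

671.5


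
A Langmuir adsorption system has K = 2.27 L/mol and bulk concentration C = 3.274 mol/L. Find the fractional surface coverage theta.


Langmuir isotherm: theta = K*C / (1 + K*C)
K*C = 2.27 * 3.274 = 7.43198
theta = 7.43198 / (1 + 7.43198) = 7.43198 / 8.43198
theta = 0.8814

0.8814


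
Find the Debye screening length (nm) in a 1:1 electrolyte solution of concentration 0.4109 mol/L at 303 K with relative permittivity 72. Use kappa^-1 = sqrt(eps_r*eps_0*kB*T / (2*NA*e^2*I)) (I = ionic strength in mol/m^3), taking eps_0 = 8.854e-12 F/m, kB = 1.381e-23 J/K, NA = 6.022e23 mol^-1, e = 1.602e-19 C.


Ionic strength I = 0.4109 * 1^2 * 1000 = 410.9 mol/m^3
kappa^-1 = sqrt(72 * 8.854e-12 * 1.381e-23 * 303 / (2 * 6.022e23 * (1.602e-19)^2 * 410.9))
kappa^-1 = 0.458 nm

0.458


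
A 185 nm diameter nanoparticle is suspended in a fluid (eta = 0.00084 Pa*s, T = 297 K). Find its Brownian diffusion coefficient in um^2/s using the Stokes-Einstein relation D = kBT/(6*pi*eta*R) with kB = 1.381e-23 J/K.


Radius R = 185/2 = 92.5 nm = 9.25e-08 m
D = kB*T / (6*pi*eta*R)
D = 1.381e-23 * 297 / (6 * pi * 0.00084 * 9.25e-08)
D = 2.80045e-12 m^2/s = 2.8 um^2/s

2.8


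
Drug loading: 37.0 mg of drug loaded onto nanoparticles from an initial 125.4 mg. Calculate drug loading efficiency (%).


Drug loading efficiency = (drug loaded / drug initial) * 100
DLE = 37.0 / 125.4 * 100
DLE = 0.2951 * 100
DLE = 29.51%

29.51


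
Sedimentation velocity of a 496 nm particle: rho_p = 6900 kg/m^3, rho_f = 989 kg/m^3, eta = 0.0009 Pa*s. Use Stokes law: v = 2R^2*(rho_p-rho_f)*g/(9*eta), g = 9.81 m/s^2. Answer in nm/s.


Radius R = 496/2 nm = 2.48e-07 m
Density difference = 6900 - 989 = 5911 kg/m^3
v = 2 * R^2 * (rho_p - rho_f) * g / (9 * eta)
v = 2 * (2.48e-07)^2 * 5911 * 9.81 / (9 * 0.0009)
v = 8.80599e-07 m/s = 880.5992 nm/s

880.5992


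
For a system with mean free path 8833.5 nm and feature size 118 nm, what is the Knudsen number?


Knudsen number Kn = lambda / L
Kn = 8833.5 / 118
Kn = 74.8602

74.8602


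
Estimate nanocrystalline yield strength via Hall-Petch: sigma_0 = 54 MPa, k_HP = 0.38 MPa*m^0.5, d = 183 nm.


d = 183 nm = 1.83e-07 m
sqrt(d) = 0.000427785
Hall-Petch contribution = k / sqrt(d) = 0.38 / 0.000427785 = 888.3 MPa
sigma = sigma_0 + k/sqrt(d) = 54 + 888.3 = 942.3 MPa

942.3


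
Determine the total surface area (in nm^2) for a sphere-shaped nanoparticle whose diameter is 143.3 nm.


Radius r = 143.3/2 = 71.65 nm
Surface area SA = 4 * pi * r^2
SA = 4 * pi * (71.65)^2
SA = 64512.26 nm^2

64512.26


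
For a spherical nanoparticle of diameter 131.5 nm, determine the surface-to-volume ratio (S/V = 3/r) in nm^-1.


Radius r = 131.5/2 = 65.75 nm
S/V = 3 / r = 3 / 65.75
S/V = 0.0456 nm^-1

0.0456


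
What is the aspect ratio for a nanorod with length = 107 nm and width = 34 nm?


Aspect ratio AR = length / diameter
AR = 107 / 34
AR = 3.15

3.15


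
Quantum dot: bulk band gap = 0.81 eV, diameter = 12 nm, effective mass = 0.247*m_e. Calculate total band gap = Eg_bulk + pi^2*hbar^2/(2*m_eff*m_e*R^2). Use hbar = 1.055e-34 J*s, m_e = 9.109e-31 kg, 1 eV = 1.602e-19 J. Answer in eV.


Radius R = 12/2 nm = 6e-09 m
Confinement energy dE = pi^2 * hbar^2 / (2 * m_eff * m_e * R^2)
dE = pi^2 * (1.055e-34)^2 / (2 * 0.247 * 9.109e-31 * (6e-09)^2) J, divided by 1.602e-19 J/eV
dE = 0.0423 eV
Total band gap = E_g(bulk) + dE = 0.81 + 0.0423 = 0.8523 eV

0.8523


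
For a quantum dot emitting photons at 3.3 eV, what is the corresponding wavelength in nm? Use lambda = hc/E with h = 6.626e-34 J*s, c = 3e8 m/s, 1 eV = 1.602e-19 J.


Convert energy: E = 3.3 eV = 3.3 * 1.602e-19 = 5.2866e-19 J
lambda = h*c / E = 6.626e-34 * 3e8 / 5.2866e-19
lambda = 3.76007e-07 m = 376.0 nm

376.0


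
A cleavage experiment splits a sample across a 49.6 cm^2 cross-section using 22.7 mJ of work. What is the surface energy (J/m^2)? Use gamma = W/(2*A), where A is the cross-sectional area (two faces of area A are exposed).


Convert: A = 49.6 cm^2 = 0.00496 m^2, W = 22.7 mJ = 0.0227 J
Cleaving exposes two faces of area A, so total new surface = 2*A and gamma = W / (2*A)
gamma = 0.0227 / (2 * 0.00496)
gamma = 2.288 J/m^2

2.288


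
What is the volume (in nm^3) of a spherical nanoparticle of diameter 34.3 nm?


Radius r = 34.3/2 = 17.15 nm
Volume V = (4/3) * pi * r^3
V = (4/3) * pi * (17.15)^3
V = 21129.1 nm^3

21129.1


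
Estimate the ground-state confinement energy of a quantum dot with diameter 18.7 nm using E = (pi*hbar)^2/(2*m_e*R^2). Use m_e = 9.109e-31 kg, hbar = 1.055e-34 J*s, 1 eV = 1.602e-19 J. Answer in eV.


Radius R = 18.7/2 = 9.35 nm = 9.35e-09 m
E = (pi * 1.055e-34)^2 / (2 * 9.109e-31 * (9.35e-09)^2)
E(J) = 6.89733e-22
E = E(J) / 1.602e-19 = 0.0043 eV

0.0043


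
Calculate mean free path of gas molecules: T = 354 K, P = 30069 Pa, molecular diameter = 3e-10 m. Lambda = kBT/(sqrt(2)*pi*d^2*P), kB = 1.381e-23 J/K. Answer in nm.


Mean free path: lambda = kB*T / (sqrt(2) * pi * d^2 * P)
lambda = 1.381e-23 * 354 / (sqrt(2) * pi * (3e-10)^2 * 30069)
lambda = 4.06603e-07 m
lambda = 406.6 nm

406.6


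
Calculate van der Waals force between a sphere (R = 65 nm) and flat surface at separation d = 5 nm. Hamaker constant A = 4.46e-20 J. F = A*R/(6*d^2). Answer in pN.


Convert to SI: R = 65 nm = 6.5e-08 m, d = 5 nm = 5e-09 m
F = A * R / (6 * d^2)
F = 4.46e-20 * 6.5e-08 / (6 * (5e-09)^2)
F = 1.93267e-11 N = 19.327 pN

19.327


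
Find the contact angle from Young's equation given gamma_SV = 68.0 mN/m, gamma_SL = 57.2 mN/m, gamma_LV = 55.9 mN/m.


cos(theta) = (gamma_SV - gamma_SL) / gamma_LV
cos(theta) = (68.0 - 57.2) / 55.9
cos(theta) = 0.193202
theta = arccos(0.193202) = 78.86 degrees

78.86


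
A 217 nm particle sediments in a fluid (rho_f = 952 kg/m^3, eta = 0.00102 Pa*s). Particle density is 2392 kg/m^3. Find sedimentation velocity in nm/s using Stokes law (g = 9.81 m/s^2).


Radius R = 217/2 nm = 1.085e-07 m
Density difference = 2392 - 952 = 1440 kg/m^3
v = 2 * R^2 * (rho_p - rho_f) * g / (9 * eta)
v = 2 * (1.085e-07)^2 * 1440 * 9.81 / (9 * 0.00102)
v = 3.62308e-08 m/s = 36.2308 nm/s

36.2308


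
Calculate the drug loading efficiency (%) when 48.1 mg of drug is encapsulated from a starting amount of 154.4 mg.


Drug loading efficiency = (drug loaded / drug initial) * 100
DLE = 48.1 / 154.4 * 100
DLE = 0.3115 * 100
DLE = 31.15%

31.15


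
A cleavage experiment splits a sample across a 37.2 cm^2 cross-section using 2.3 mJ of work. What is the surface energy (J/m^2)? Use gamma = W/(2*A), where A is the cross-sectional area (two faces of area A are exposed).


Convert: A = 37.2 cm^2 = 0.00372 m^2, W = 2.3 mJ = 0.0023 J
Cleaving exposes two faces of area A, so total new surface = 2*A and gamma = W / (2*A)
gamma = 0.0023 / (2 * 0.00372)
gamma = 0.309 J/m^2

0.309


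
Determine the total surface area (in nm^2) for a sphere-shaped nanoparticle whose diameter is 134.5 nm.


Radius r = 134.5/2 = 67.25 nm
Surface area SA = 4 * pi * r^2
SA = 4 * pi * (67.25)^2
SA = 56832.2 nm^2

56832.2


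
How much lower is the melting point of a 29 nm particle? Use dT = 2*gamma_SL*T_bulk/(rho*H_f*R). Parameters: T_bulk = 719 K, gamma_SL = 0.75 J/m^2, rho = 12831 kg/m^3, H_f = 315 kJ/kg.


Radius R = 29/2 = 14.5 nm = 1.45e-08 m
Convert H_f = 315 kJ/kg = 315000 J/kg
dT = 2 * gamma_SL * T_bulk / (rho * H_f * R)
dT = 2 * 0.75 * 719 / (12831 * 315000 * 1.45e-08)
dT = 18.4 K

18.4


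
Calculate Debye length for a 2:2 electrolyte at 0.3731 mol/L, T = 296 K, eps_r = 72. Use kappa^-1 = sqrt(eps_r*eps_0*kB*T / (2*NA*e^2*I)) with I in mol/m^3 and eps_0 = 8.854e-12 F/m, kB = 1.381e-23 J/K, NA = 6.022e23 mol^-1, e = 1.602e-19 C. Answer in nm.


Ionic strength I = 0.3731 * 2^2 * 1000 = 1492.4 mol/m^3
kappa^-1 = sqrt(72 * 8.854e-12 * 1.381e-23 * 296 / (2 * 6.022e23 * (1.602e-19)^2 * 1492.4))
kappa^-1 = 0.238 nm

0.238


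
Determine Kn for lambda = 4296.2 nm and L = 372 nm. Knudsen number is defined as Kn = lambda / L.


Knudsen number Kn = lambda / L
Kn = 4296.2 / 372
Kn = 11.5489

11.5489


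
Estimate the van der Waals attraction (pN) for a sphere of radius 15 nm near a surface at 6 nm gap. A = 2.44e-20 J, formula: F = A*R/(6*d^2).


Convert to SI: R = 15 nm = 1.5e-08 m, d = 6 nm = 6e-09 m
F = A * R / (6 * d^2)
F = 2.44e-20 * 1.5e-08 / (6 * (6e-09)^2)
F = 1.69444e-12 N = 1.694 pN

1.694


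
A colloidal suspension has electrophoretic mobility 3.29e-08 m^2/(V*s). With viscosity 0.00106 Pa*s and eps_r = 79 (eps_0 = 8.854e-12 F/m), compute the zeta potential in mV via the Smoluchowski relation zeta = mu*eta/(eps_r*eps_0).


Smoluchowski equation: zeta = mu * eta / (eps_r * eps_0)
zeta = 3.29e-08 * 0.00106 / (79 * 8.854e-12)
zeta = 0.049858 V = 49.86 mV

49.86


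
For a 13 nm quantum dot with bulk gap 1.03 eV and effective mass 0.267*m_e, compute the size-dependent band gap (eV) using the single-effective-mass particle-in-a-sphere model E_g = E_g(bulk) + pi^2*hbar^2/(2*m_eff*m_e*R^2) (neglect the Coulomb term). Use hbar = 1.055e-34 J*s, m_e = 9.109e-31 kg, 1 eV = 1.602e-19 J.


Radius R = 13/2 nm = 6.5e-09 m
Confinement energy dE = pi^2 * hbar^2 / (2 * m_eff * m_e * R^2)
dE = pi^2 * (1.055e-34)^2 / (2 * 0.267 * 9.109e-31 * (6.5e-09)^2) J, divided by 1.602e-19 J/eV
dE = 0.0334 eV
Total band gap = E_g(bulk) + dE = 1.03 + 0.0334 = 1.0634 eV

1.0634


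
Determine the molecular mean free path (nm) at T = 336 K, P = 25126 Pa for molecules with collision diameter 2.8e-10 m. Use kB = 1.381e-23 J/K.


Mean free path: lambda = kB*T / (sqrt(2) * pi * d^2 * P)
lambda = 1.381e-23 * 336 / (sqrt(2) * pi * (2.8e-10)^2 * 25126)
lambda = 5.30187e-07 m
lambda = 530.19 nm

530.19


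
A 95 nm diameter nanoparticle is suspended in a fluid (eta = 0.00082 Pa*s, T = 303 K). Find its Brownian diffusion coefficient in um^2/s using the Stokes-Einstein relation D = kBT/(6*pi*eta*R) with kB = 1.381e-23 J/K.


Radius R = 95/2 = 47.5 nm = 4.75e-08 m
D = kB*T / (6*pi*eta*R)
D = 1.381e-23 * 303 / (6 * pi * 0.00082 * 4.75e-08)
D = 5.69938e-12 m^2/s = 5.699 um^2/s

5.699


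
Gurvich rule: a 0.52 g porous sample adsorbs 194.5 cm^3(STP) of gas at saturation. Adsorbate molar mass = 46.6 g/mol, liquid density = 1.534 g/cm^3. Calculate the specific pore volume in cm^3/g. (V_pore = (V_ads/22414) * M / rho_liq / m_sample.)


Moles adsorbed n = V_ads / 22414 = 194.5 / 22414 = 8.677612e-03 mol
Liquid volume V_liq = n * M / rho_liq = 8.677612e-03 * 46.6 / 1.534 = 0.26361 cm^3
Specific pore volume V_pore = V_liq / m_sample = 0.26361 / 0.52
V_pore = 0.5069 cm^3/g

0.5069


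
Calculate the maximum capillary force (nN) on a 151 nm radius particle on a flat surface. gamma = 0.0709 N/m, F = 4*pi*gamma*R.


Convert radius: R = 151 nm = 1.51e-07 m
F = 4 * pi * gamma * R
F = 4 * pi * 0.0709 * 1.51e-07
F = 1.34534e-07 N = 134.5343 nN

134.5343


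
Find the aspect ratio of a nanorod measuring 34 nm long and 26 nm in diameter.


Aspect ratio AR = length / diameter
AR = 34 / 26
AR = 1.31

1.31


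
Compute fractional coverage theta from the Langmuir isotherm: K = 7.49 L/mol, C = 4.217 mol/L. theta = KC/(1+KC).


Langmuir isotherm: theta = K*C / (1 + K*C)
K*C = 7.49 * 4.217 = 31.58533
theta = 31.58533 / (1 + 31.58533) = 31.58533 / 32.58533
theta = 0.9693

0.9693


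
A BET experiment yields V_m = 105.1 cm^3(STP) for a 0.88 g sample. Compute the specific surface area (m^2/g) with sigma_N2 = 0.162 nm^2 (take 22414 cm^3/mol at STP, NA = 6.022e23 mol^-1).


Number of moles in monolayer = V_m / 22414 = 105.1 / 22414 = 0.00468903
Number of molecules = moles * NA = 0.00468903 * 6.022e23
SA = molecules * sigma / mass
SA = (105.1 / 22414) * 6.022e23 * 0.162e-18 / 0.88
SA = 519.8 m^2/g

519.8


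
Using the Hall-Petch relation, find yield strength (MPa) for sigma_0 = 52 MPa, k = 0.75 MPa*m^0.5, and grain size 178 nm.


d = 178 nm = 1.78e-07 m
sqrt(d) = 0.0004219005
Hall-Petch contribution = k / sqrt(d) = 0.75 / 0.0004219005 = 1777.7 MPa
sigma = sigma_0 + k/sqrt(d) = 52 + 1777.7 = 1829.7 MPa

1829.7


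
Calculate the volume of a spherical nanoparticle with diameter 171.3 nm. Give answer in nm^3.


Radius r = 171.3/2 = 85.65 nm
Volume V = (4/3) * pi * r^3
V = (4/3) * pi * (85.65)^3
V = 2631908.04 nm^3

2631908.04


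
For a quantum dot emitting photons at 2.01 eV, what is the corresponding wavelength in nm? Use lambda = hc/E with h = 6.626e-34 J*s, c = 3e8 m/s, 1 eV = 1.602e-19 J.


Convert energy: E = 2.01 eV = 2.01 * 1.602e-19 = 3.22002e-19 J
lambda = h*c / E = 6.626e-34 * 3e8 / 3.22002e-19
lambda = 6.17325e-07 m = 617.3 nm

617.3


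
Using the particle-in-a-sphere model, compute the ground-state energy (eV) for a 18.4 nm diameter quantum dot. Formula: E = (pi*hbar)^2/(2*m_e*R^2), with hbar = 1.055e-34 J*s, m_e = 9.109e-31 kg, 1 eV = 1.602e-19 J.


Radius R = 18.4/2 = 9.2 nm = 9.2e-09 m
E = (pi * 1.055e-34)^2 / (2 * 9.109e-31 * (9.2e-09)^2)
E(J) = 7.12407e-22
E = E(J) / 1.602e-19 = 0.0044 eV

0.0044


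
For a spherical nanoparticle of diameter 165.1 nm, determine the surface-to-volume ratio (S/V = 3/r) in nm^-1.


Radius r = 165.1/2 = 82.55 nm
S/V = 3 / r = 3 / 82.55
S/V = 0.0363 nm^-1

0.0363


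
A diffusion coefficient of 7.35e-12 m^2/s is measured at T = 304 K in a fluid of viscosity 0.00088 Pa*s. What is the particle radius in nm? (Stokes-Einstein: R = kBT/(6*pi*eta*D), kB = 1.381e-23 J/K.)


Stokes-Einstein: R = kB*T / (6*pi*eta*D)
R = 1.381e-23 * 304 / (6 * pi * 0.00088 * 7.35e-12)
R = 3.44347e-08 m = 34.43 nm

34.43


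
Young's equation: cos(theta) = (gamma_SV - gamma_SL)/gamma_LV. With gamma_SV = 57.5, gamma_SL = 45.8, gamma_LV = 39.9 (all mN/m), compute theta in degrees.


cos(theta) = (gamma_SV - gamma_SL) / gamma_LV
cos(theta) = (57.5 - 45.8) / 39.9
cos(theta) = 0.293233
theta = arccos(0.293233) = 72.95 degrees

72.95


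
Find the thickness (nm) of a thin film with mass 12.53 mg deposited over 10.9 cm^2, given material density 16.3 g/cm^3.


Convert: m = 12.53 mg = 1.2530e-05 kg, A = 10.9 cm^2 = 1.0900e-03 m^2, rho = 16.3 g/cm^3 = 16300 kg/m^3
t = m / (A * rho)
t = 1.2530e-05 / (1.0900e-03 * 16300)
t = 7.0524e-07 m = 705.2 nm

705.2


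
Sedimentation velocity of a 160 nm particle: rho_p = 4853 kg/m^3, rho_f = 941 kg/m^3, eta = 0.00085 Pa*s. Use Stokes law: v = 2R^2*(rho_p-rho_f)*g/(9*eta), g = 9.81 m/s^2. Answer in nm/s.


Radius R = 160/2 nm = 8e-08 m
Density difference = 4853 - 941 = 3912 kg/m^3
v = 2 * R^2 * (rho_p - rho_f) * g / (9 * eta)
v = 2 * (8e-08)^2 * 3912 * 9.81 / (9 * 0.00085)
v = 6.4212e-08 m/s = 64.212 nm/s

64.212


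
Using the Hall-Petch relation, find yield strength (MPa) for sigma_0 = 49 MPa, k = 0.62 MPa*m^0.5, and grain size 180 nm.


d = 180 nm = 1.8e-07 m
sqrt(d) = 0.0004242641
Hall-Petch contribution = k / sqrt(d) = 0.62 / 0.0004242641 = 1461.4 MPa
sigma = sigma_0 + k/sqrt(d) = 49 + 1461.4 = 1510.4 MPa

1510.4


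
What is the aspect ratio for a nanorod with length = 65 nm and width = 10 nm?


Aspect ratio AR = length / diameter
AR = 65 / 10
AR = 6.5

6.5


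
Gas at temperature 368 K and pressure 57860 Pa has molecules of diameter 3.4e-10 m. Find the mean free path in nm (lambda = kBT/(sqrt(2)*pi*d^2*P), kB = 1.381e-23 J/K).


Mean free path: lambda = kB*T / (sqrt(2) * pi * d^2 * P)
lambda = 1.381e-23 * 368 / (sqrt(2) * pi * (3.4e-10)^2 * 57860)
lambda = 1.71017e-07 m
lambda = 171.02 nm

171.02


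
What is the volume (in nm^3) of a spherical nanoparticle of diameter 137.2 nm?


Radius r = 137.2/2 = 68.6 nm
Volume V = (4/3) * pi * r^3
V = (4/3) * pi * (68.6)^3
V = 1352262.35 nm^3

1352262.35


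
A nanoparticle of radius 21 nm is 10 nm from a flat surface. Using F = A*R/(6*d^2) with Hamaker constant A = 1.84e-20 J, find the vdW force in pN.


Convert to SI: R = 21 nm = 2.1e-08 m, d = 10 nm = 1e-08 m
F = A * R / (6 * d^2)
F = 1.84e-20 * 2.1e-08 / (6 * (1e-08)^2)
F = 6.44e-13 N = 0.644 pN

0.644


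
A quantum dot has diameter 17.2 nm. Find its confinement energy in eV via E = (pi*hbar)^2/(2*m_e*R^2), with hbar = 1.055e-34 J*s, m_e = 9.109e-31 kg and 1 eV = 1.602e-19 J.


Radius R = 17.2/2 = 8.6 nm = 8.6e-09 m
E = (pi * 1.055e-34)^2 / (2 * 9.109e-31 * (8.6e-09)^2)
E(J) = 8.15281e-22
E = E(J) / 1.602e-19 = 0.0051 eV

0.0051


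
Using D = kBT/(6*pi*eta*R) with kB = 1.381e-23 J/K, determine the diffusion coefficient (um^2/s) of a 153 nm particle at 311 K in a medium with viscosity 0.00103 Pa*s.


Radius R = 153/2 = 76.5 nm = 7.65e-08 m
D = kB*T / (6*pi*eta*R)
D = 1.381e-23 * 311 / (6 * pi * 0.00103 * 7.65e-08)
D = 2.89171e-12 m^2/s = 2.892 um^2/s

2.892


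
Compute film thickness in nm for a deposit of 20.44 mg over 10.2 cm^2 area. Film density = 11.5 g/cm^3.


Convert: m = 20.44 mg = 2.0440e-05 kg, A = 10.2 cm^2 = 1.0200e-03 m^2, rho = 11.5 g/cm^3 = 11500 kg/m^3
t = m / (A * rho)
t = 2.0440e-05 / (1.0200e-03 * 11500)
t = 1.7425e-06 m = 1742.5 nm

1742.5


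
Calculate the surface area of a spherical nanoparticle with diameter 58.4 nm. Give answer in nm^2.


Radius r = 58.4/2 = 29.2 nm
Surface area SA = 4 * pi * r^2
SA = 4 * pi * (29.2)^2
SA = 10714.59 nm^2

10714.59


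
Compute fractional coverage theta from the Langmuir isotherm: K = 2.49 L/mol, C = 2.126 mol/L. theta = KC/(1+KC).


Langmuir isotherm: theta = K*C / (1 + K*C)
K*C = 2.49 * 2.126 = 5.29374
theta = 5.29374 / (1 + 5.29374) = 5.29374 / 6.29374
theta = 0.8411

0.8411


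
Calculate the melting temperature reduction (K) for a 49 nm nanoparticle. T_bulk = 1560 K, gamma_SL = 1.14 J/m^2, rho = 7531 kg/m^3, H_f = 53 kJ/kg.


Radius R = 49/2 = 24.5 nm = 2.45e-08 m
Convert H_f = 53 kJ/kg = 53000 J/kg
dT = 2 * gamma_SL * T_bulk / (rho * H_f * R)
dT = 2 * 1.14 * 1560 / (7531 * 53000 * 2.45e-08)
dT = 363.7 K

363.7


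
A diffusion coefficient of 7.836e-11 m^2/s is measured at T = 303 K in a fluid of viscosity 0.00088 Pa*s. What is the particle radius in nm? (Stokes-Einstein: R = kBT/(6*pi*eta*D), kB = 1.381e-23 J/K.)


Stokes-Einstein: R = kB*T / (6*pi*eta*D)
R = 1.381e-23 * 303 / (6 * pi * 0.00088 * 7.836e-11)
R = 3.21928e-09 m = 3.22 nm

3.22


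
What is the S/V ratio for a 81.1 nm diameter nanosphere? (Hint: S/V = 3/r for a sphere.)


Radius r = 81.1/2 = 40.55 nm
S/V = 3 / r = 3 / 40.55
S/V = 0.074 nm^-1

0.074


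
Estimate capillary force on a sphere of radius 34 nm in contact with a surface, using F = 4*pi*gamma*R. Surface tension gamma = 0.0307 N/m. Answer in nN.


Convert radius: R = 34 nm = 3.4e-08 m
F = 4 * pi * gamma * R
F = 4 * pi * 0.0307 * 3.4e-08
F = 1.31168e-08 N = 13.1168 nN

13.1168


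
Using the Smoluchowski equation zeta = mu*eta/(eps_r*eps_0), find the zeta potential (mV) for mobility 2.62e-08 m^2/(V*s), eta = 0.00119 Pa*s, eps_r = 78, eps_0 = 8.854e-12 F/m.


Smoluchowski equation: zeta = mu * eta / (eps_r * eps_0)
zeta = 2.62e-08 * 0.00119 / (78 * 8.854e-12)
zeta = 0.045145 V = 45.15 mV

45.15


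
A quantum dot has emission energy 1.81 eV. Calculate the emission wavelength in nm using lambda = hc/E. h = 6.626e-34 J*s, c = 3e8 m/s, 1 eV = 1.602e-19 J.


Convert energy: E = 1.81 eV = 1.81 * 1.602e-19 = 2.89962e-19 J
lambda = h*c / E = 6.626e-34 * 3e8 / 2.89962e-19
lambda = 6.85538e-07 m = 685.5 nm

685.5


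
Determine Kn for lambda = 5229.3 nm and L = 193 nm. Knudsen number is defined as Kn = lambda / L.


Knudsen number Kn = lambda / L
Kn = 5229.3 / 193
Kn = 27.0948

27.0948


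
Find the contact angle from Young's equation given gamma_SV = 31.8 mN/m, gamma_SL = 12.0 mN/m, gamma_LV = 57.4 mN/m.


cos(theta) = (gamma_SV - gamma_SL) / gamma_LV
cos(theta) = (31.8 - 12.0) / 57.4
cos(theta) = 0.344948
theta = arccos(0.344948) = 69.82 degrees

69.82


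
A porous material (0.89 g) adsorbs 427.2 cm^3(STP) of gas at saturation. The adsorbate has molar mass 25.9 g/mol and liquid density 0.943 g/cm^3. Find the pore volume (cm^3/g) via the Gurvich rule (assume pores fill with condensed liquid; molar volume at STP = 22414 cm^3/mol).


Moles adsorbed n = V_ads / 22414 = 427.2 / 22414 = 1.905952e-02 mol
Liquid volume V_liq = n * M / rho_liq = 1.905952e-02 * 25.9 / 0.943 = 0.52348 cm^3
Specific pore volume V_pore = V_liq / m_sample = 0.52348 / 0.89
V_pore = 0.5882 cm^3/g

0.5882


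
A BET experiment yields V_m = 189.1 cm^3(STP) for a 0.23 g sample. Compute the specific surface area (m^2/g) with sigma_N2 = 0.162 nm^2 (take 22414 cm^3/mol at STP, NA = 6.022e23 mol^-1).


Number of moles in monolayer = V_m / 22414 = 189.1 / 22414 = 0.00843669
Number of molecules = moles * NA = 0.00843669 * 6.022e23
SA = molecules * sigma / mass
SA = (189.1 / 22414) * 6.022e23 * 0.162e-18 / 0.23
SA = 3578.5 m^2/g

3578.5


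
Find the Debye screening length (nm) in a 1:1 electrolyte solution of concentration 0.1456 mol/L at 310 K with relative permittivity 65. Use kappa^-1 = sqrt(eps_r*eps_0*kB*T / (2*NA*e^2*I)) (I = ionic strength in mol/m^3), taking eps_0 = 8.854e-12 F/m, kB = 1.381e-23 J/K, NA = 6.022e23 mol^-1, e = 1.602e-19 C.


Ionic strength I = 0.1456 * 1^2 * 1000 = 145.6 mol/m^3
kappa^-1 = sqrt(65 * 8.854e-12 * 1.381e-23 * 310 / (2 * 6.022e23 * (1.602e-19)^2 * 145.6))
kappa^-1 = 0.74 nm

0.74


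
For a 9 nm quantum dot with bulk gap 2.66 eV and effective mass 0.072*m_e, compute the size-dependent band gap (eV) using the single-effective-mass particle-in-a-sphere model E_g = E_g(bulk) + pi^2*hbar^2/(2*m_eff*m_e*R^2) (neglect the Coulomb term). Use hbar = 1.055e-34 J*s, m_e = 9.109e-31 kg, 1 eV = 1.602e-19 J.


Radius R = 9/2 nm = 4.5e-09 m
Confinement energy dE = pi^2 * hbar^2 / (2 * m_eff * m_e * R^2)
dE = pi^2 * (1.055e-34)^2 / (2 * 0.072 * 9.109e-31 * (4.5e-09)^2) J, divided by 1.602e-19 J/eV
dE = 0.2582 eV
Total band gap = E_g(bulk) + dE = 2.66 + 0.2582 = 2.9182 eV

2.9182


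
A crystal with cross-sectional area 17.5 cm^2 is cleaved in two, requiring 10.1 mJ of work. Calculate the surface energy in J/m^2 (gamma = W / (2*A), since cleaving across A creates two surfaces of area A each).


Convert: A = 17.5 cm^2 = 0.00175 m^2, W = 10.1 mJ = 0.0101 J
Cleaving exposes two faces of area A, so total new surface = 2*A and gamma = W / (2*A)
gamma = 0.0101 / (2 * 0.00175)
gamma = 2.886 J/m^2

2.886


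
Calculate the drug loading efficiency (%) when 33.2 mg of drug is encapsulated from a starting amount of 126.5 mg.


Drug loading efficiency = (drug loaded / drug initial) * 100
DLE = 33.2 / 126.5 * 100
DLE = 0.2625 * 100
DLE = 26.25%

26.25


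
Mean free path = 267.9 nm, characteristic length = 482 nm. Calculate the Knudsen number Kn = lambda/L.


Knudsen number Kn = lambda / L
Kn = 267.9 / 482
Kn = 0.5558

0.5558


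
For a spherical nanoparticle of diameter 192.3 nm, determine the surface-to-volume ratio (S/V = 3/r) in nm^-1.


Radius r = 192.3/2 = 96.15 nm
S/V = 3 / r = 3 / 96.15
S/V = 0.0312 nm^-1

0.0312


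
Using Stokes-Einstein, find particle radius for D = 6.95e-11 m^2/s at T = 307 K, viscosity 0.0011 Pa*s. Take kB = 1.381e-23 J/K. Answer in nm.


Stokes-Einstein: R = kB*T / (6*pi*eta*D)
R = 1.381e-23 * 307 / (6 * pi * 0.0011 * 6.95e-11)
R = 2.94207e-09 m = 2.94 nm

2.94


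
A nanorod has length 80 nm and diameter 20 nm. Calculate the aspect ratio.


Aspect ratio AR = length / diameter
AR = 80 / 20
AR = 4.0

4.0


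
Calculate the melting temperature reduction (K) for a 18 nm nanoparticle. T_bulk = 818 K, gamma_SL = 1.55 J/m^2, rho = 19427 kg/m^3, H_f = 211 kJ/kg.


Radius R = 18/2 = 9 nm = 9e-09 m
Convert H_f = 211 kJ/kg = 211000 J/kg
dT = 2 * gamma_SL * T_bulk / (rho * H_f * R)
dT = 2 * 1.55 * 818 / (19427 * 211000 * 9e-09)
dT = 68.7 K

68.7


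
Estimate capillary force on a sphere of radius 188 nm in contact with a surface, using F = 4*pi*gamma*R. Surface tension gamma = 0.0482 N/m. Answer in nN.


Convert radius: R = 188 nm = 1.88e-07 m
F = 4 * pi * gamma * R
F = 4 * pi * 0.0482 * 1.88e-07
F = 1.13871e-07 N = 113.8714 nN

113.8714


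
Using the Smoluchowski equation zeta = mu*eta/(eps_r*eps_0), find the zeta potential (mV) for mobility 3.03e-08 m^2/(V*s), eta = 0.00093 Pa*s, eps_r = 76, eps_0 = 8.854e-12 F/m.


Smoluchowski equation: zeta = mu * eta / (eps_r * eps_0)
zeta = 3.03e-08 * 0.00093 / (76 * 8.854e-12)
zeta = 0.041877 V = 41.88 mV

41.88


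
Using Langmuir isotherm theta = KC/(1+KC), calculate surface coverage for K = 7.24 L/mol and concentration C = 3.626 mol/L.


Langmuir isotherm: theta = K*C / (1 + K*C)
K*C = 7.24 * 3.626 = 26.25224
theta = 26.25224 / (1 + 26.25224) = 26.25224 / 27.25224
theta = 0.9633

0.9633


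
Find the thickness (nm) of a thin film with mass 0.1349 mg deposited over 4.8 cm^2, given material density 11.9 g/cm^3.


Convert: m = 0.1349 mg = 1.3490e-07 kg, A = 4.8 cm^2 = 4.8000e-04 m^2, rho = 11.9 g/cm^3 = 11900 kg/m^3
t = m / (A * rho)
t = 1.3490e-07 / (4.8000e-04 * 11900)
t = 2.3617e-08 m = 23.6 nm

23.6


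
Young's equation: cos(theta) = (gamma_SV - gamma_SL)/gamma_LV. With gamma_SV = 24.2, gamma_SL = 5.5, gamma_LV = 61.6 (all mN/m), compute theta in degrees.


cos(theta) = (gamma_SV - gamma_SL) / gamma_LV
cos(theta) = (24.2 - 5.5) / 61.6
cos(theta) = 0.303571
theta = arccos(0.303571) = 72.33 degrees

72.33


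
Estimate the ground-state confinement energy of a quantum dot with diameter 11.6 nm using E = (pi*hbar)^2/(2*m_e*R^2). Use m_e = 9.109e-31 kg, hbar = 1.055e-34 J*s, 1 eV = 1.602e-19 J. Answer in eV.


Radius R = 11.6/2 = 5.8 nm = 5.8e-09 m
E = (pi * 1.055e-34)^2 / (2 * 9.109e-31 * (5.8e-09)^2)
E(J) = 1.79245e-21
E = E(J) / 1.602e-19 = 0.0112 eV

0.0112


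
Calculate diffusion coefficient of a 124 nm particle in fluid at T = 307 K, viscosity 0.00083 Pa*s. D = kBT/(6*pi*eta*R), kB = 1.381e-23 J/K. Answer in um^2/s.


Radius R = 124/2 = 62 nm = 6.2e-08 m
D = kB*T / (6*pi*eta*R)
D = 1.381e-23 * 307 / (6 * pi * 0.00083 * 6.2e-08)
D = 4.3708e-12 m^2/s = 4.371 um^2/s

4.371
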